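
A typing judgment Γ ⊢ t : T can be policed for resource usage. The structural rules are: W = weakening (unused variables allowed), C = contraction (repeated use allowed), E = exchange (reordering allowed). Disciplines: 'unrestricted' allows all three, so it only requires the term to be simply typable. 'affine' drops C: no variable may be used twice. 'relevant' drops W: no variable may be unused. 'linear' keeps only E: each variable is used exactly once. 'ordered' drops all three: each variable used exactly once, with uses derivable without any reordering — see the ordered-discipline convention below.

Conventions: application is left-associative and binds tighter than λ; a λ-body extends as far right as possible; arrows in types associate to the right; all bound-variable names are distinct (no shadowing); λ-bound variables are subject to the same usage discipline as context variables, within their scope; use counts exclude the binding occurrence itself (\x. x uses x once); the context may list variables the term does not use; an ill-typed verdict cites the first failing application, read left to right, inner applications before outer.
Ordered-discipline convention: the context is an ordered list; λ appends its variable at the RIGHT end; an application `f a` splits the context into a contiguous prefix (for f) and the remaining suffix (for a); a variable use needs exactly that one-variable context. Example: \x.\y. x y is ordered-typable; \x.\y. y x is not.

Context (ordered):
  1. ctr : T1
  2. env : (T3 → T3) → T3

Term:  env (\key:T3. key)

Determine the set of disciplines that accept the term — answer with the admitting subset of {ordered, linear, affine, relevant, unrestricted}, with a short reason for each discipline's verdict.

admitted by: affine, unrestricted
usage: ctr=0; env=1; key [bound]=1
uses in reading order: env, key
typing: well-typed — term : T3
ordered: ✗ — needs weakening: ctr unused
linear: ✗ — needs weakening: ctr unused
affine: ✓ — no duplicate uses among ctr, env, key
relevant: ✗ — needs weakening: ctr unused
unrestricted: ✓ — typability at T3 is all that's needed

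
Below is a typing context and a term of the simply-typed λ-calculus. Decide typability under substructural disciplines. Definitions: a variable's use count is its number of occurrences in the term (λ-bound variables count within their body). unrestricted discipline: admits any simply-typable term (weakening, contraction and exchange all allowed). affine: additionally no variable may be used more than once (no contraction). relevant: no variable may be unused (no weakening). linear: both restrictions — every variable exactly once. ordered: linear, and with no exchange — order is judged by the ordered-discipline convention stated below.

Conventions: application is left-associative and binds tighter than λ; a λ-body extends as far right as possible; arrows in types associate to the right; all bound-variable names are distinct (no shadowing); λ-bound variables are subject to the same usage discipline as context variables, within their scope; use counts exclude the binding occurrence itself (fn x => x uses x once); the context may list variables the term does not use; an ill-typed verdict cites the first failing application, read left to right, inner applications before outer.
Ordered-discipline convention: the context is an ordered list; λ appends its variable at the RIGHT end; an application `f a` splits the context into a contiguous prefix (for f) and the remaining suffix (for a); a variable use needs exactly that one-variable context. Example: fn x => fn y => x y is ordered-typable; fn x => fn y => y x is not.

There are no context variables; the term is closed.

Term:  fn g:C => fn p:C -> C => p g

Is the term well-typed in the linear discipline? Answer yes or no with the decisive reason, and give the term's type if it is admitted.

yes — single use per variable (g, p); term : C -> (C -> C) -> C
counts: g (λ-bound): 1; p (λ-bound): 1
use order (left to right): p, g
typing: the term checks, with type C -> (C -> C) -> C
per-discipline verdicts: ordered ✗, linear ✓, affine ✓, relevant ✓, unrestricted ✓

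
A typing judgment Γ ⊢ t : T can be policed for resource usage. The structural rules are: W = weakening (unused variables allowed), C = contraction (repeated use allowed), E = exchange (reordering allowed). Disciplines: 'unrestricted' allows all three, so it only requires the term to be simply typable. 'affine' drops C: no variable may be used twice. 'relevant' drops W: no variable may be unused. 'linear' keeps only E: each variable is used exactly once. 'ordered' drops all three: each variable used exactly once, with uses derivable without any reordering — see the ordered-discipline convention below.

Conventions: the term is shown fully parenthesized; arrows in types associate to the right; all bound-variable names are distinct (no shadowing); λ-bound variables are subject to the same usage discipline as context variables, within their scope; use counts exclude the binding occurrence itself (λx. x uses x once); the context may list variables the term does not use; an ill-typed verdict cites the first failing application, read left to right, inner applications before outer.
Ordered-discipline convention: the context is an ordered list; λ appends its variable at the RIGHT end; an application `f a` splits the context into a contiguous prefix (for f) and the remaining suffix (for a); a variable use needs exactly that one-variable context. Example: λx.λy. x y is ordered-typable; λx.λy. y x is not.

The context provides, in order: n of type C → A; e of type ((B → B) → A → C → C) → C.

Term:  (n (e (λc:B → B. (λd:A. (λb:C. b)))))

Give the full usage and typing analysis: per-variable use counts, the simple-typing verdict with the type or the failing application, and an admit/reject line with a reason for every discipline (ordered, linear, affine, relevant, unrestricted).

counts: n=1; e=1; c [bound]=0; d [bound]=0; b [bound]=1
uses in reading order: n, e, b
typing: ✓ — A
ordered: ✗ — c, d left unused
linear: ✗ — c, d left unused
affine: ✓ — none of n, e, c, d, b used more than once
relevant: ✗ — c, d left unused
unrestricted: ✓ — simply typable at A; W, C, E all held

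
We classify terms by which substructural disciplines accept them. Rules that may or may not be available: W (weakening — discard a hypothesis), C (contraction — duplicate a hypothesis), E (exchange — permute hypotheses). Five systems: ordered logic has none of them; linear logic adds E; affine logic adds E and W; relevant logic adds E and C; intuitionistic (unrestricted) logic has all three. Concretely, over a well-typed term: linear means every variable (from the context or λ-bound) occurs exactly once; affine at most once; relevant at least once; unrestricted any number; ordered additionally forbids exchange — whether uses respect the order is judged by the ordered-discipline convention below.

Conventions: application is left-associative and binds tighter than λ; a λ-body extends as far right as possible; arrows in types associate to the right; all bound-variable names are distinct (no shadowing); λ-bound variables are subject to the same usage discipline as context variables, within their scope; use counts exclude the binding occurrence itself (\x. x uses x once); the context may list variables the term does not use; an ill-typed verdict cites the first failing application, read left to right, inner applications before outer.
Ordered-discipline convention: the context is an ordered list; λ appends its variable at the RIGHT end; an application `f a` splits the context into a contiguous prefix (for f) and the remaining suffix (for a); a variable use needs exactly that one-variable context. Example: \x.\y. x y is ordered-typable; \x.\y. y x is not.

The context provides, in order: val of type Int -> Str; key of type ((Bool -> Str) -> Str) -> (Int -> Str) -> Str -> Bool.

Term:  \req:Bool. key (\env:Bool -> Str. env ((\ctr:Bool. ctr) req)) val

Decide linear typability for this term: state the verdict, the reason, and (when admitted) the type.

yes — exactly-once usage across val, key, req, env, ctr; term : Bool -> Str -> Bool
variable uses: val: 1, key: 1, req [bound]: 1, env [bound]: 1, ctr [bound]: 1
left-to-right use order: key, env, ctr, req, val
typing: well-typed — term : Bool -> Str -> Bool
per-discipline verdicts: ordered ✗ | linear ✓ | affine ✓ | relevant ✓ | unrestricted ✓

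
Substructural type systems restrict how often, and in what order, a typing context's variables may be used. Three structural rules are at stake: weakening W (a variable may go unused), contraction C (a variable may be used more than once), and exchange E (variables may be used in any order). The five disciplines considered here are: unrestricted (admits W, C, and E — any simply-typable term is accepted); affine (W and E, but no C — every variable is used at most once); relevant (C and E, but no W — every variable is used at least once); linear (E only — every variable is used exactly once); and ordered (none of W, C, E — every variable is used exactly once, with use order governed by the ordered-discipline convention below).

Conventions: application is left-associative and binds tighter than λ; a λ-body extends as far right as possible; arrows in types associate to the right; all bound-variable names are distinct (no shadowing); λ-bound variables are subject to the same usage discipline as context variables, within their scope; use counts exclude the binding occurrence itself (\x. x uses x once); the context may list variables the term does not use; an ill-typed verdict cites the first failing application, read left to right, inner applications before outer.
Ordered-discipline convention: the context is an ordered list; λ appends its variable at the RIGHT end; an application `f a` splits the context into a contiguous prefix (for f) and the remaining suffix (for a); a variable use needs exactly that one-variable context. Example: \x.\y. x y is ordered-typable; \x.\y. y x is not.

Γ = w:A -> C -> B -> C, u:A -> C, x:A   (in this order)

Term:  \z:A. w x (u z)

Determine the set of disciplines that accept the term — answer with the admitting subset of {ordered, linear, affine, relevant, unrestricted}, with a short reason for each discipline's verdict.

admitted in: linear, affine, relevant, unrestricted
counts: w: 1×, u: 1×, x: 1×, z [bound]: 1×
uses in reading order: w, x, u, z
typing: well-typed at A -> B -> C
ordered: ✗ — needs exchange: uses follow w, x, u, z
linear: ✓ — w, u, x, z: one use apiece
affine: ✓ — at most one use each (w, u, x, z)
relevant: ✓ — every one of w, u, x, z appears
unrestricted: ✓ — simply typable at A -> B -> C; W, C, E all held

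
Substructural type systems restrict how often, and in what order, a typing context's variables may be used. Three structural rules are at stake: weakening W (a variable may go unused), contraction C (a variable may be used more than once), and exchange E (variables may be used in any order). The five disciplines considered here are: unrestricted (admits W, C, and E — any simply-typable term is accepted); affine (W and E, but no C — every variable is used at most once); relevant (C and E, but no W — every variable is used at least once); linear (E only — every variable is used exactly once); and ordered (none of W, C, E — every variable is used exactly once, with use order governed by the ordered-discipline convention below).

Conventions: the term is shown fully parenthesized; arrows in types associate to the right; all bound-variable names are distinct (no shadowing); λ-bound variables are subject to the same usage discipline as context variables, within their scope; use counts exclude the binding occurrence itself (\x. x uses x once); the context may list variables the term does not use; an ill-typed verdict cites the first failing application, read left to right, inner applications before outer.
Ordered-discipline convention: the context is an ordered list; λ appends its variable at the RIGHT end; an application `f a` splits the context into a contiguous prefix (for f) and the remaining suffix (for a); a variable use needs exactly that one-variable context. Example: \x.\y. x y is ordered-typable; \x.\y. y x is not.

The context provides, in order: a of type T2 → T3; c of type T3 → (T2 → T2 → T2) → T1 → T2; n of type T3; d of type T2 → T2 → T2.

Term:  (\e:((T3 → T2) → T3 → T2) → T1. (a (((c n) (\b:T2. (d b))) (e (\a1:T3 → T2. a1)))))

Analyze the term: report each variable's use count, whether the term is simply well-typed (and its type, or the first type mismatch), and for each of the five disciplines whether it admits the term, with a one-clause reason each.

counts: a: 1×; c: 1×; n: 1×; d: 1×; e (λ-bound): 1×; b (λ-bound): 1×; a1 (λ-bound): 1×
use order (left to right): a, c, n, d, b, e, a1
typing: well-typed at (((T3 → T2) → T3 → T2) → T1) → T3
ordered: ✓ — a, c, n, d, e, b, a1: once each, no exchange needed
linear: ✓ — single use per variable (a, c, n, d, e, b, a1)
affine: ✓ — no duplicate uses among a, c, n, d, e, b, a1
relevant: ✓ — every one of a, c, n, d, e, b, a1 appears
unrestricted: ✓ — type-checks ((((T3 → T2) → T3 → T2) → T1) → T3) and nothing is barred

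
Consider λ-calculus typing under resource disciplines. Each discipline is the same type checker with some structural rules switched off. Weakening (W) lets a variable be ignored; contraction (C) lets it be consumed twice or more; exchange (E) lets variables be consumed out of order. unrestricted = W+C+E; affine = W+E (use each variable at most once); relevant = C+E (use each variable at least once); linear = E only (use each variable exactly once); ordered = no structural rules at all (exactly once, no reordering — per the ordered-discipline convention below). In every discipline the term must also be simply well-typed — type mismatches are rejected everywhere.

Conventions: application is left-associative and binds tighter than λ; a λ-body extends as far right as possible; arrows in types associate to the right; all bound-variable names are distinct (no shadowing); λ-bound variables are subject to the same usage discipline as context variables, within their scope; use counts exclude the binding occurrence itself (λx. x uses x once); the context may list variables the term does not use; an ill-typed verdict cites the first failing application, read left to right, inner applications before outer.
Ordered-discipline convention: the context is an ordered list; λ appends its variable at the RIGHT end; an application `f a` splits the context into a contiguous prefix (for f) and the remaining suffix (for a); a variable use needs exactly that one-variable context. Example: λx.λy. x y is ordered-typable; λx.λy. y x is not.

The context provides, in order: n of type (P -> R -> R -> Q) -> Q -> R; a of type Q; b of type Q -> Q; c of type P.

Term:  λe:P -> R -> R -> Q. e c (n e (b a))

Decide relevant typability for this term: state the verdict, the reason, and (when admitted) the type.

yes — at least one use each (n, a, b, c, e); term : (P -> R -> R -> Q) -> R -> Q
counts: n: 1×; a: 1×; b: 1×; c: 1×; e [bound]: 2×
uses in reading order: e, c, n, e, b, a
typing: ✓ — (P -> R -> R -> Q) -> R -> Q
across the five disciplines: ordered ✗ | linear ✗ | affine ✗ | relevant ✓ | unrestricted ✓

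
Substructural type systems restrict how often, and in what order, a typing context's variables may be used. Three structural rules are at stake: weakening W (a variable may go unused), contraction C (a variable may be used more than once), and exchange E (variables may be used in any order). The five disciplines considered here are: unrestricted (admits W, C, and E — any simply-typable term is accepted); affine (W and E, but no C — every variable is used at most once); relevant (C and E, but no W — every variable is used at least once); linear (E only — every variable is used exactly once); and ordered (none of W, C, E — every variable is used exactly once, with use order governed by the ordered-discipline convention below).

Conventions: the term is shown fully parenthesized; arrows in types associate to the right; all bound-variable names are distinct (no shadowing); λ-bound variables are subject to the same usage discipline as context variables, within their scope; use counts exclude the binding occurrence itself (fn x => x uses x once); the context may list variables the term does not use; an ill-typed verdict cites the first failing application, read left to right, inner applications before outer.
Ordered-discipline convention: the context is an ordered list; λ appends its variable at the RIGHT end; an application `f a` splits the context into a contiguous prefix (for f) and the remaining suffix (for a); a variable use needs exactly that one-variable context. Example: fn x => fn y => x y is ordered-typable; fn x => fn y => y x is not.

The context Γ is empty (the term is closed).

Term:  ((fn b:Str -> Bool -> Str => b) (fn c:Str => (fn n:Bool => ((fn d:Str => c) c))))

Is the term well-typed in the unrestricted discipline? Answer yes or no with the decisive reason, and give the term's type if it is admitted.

yes — type-checks (Str -> Bool -> Str) and nothing is barred; term : Str -> Bool -> Str
counts: b (bound): 1; c (bound): 2; n (bound): 0; d (bound): 0
left-to-right use order: b, c, c
typing: ✓ — Str -> Bool -> Str
per-discipline verdicts: ordered ✗ | linear ✗ | affine ✗ | relevant ✗ | unrestricted ✓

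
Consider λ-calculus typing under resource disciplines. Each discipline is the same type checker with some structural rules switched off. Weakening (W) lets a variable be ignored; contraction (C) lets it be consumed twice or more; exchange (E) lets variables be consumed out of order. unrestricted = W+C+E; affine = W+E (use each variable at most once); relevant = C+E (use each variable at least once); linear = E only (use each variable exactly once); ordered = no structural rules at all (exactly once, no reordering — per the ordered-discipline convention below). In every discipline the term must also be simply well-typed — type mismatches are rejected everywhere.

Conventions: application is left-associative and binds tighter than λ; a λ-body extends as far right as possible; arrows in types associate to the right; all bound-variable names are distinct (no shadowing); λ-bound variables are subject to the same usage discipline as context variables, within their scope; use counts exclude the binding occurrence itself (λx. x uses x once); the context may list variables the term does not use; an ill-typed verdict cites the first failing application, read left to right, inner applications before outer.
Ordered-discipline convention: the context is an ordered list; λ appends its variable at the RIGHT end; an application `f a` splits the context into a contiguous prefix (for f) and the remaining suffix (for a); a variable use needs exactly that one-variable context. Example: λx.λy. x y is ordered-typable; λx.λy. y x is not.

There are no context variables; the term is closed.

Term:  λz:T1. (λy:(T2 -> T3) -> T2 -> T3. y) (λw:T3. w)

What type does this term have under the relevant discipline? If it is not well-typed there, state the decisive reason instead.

not well-typed under relevant — not simply typable
counts: z (bound)=0; y (bound)=1; w (bound)=1
order of uses: y, w
typing: ill-typed: a function awaiting (T2 -> T3) -> T2 -> T3 gets T3 -> T3
all disciplines: ordered ✗ · linear ✗ · affine ✗ · relevant ✗ · unrestricted ✗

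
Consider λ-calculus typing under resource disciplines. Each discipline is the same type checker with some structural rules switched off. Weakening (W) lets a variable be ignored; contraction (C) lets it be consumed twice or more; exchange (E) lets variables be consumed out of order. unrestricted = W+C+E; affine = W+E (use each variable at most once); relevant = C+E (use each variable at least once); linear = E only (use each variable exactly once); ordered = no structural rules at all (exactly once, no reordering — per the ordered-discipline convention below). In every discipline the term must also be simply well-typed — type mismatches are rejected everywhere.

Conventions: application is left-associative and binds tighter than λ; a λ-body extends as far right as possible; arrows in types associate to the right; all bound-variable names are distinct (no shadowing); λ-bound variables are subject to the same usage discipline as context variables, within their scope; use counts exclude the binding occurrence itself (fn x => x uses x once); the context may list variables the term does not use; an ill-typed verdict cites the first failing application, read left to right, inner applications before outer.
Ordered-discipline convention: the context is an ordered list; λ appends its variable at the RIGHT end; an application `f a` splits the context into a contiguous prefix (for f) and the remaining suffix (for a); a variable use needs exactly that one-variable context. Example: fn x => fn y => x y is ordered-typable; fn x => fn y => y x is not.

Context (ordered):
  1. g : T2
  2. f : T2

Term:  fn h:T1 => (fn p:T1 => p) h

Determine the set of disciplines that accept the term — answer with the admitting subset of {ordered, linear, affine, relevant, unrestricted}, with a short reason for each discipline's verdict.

admitting disciplines: affine, unrestricted
use counts: g: 0, f: 0, h (λ-bound): 1, p (λ-bound): 1
left-to-right use order: p, h
typing: well-typed at T1 -> T1
ordered: ✗ — g, f never used (weakening)
linear: ✗ — g, f never used (weakening)
affine: ✓ — g, f, h, p: no repeats, contraction unneeded
relevant: ✗ — g, f never used (weakening)
unrestricted: ✓ — simply typable at T1 -> T1; W, C, E all held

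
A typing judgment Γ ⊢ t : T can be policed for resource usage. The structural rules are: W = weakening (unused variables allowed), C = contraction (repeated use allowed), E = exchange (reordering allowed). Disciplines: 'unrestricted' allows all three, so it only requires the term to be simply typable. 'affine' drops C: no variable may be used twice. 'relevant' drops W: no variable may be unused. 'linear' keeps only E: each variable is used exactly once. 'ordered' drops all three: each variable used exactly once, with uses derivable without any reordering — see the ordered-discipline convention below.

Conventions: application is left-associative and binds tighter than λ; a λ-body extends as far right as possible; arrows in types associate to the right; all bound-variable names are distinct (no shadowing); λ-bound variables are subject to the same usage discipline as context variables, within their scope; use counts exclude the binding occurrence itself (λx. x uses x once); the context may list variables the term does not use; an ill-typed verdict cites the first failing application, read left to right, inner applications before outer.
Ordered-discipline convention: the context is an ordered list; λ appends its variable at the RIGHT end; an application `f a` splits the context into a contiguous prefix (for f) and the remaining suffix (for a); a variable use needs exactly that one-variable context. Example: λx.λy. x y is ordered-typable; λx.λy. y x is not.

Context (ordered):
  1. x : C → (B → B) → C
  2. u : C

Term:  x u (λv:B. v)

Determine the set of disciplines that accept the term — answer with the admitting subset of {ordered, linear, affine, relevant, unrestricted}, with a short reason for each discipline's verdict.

accepted by: ordered, linear, affine, relevant, unrestricted
variable uses: x: 1; u: 1; v (bound): 1
use order (left to right): x, u, v
typing: well-typed at C
ordered ✓ (x, u, v once each; derivable with no W/C/E)
linear ✓ (exactly-once usage across x, u, v)
affine ✓ (no duplicate uses among x, u, v)
relevant ✓ (at least one use each (x, u, v))
unrestricted ✓ (well-typed at C; no restrictions here)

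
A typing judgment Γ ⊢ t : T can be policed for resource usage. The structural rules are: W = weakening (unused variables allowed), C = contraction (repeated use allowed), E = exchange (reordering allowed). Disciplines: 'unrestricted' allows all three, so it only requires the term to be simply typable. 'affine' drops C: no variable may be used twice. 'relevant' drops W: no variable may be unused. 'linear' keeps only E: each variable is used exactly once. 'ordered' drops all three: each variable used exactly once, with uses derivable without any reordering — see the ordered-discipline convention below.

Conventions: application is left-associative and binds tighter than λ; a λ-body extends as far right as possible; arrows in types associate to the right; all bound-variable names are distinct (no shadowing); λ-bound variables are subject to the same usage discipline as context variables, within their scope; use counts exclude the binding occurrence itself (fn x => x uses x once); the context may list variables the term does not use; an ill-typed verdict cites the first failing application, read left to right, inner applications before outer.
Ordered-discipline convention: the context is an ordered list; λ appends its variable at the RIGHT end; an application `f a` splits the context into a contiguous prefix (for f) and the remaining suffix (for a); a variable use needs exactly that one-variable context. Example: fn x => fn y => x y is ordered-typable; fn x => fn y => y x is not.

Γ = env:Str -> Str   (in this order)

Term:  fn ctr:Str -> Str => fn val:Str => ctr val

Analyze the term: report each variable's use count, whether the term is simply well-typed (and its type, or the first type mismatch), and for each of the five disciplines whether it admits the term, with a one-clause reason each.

usage: env=0, ctr [bound]=1, val [bound]=1
uses in reading order: ctr, val
typing: well-typed at (Str -> Str) -> Str -> Str
ordered: ✗, unused: env — weakening required
linear: ✗, unused: env — weakening required
affine: ✓, env, ctr, val: no repeats, contraction unneeded
relevant: ✗, unused: env — weakening required
unrestricted: ✓, well-typed at (Str -> Str) -> Str -> Str; no restrictions here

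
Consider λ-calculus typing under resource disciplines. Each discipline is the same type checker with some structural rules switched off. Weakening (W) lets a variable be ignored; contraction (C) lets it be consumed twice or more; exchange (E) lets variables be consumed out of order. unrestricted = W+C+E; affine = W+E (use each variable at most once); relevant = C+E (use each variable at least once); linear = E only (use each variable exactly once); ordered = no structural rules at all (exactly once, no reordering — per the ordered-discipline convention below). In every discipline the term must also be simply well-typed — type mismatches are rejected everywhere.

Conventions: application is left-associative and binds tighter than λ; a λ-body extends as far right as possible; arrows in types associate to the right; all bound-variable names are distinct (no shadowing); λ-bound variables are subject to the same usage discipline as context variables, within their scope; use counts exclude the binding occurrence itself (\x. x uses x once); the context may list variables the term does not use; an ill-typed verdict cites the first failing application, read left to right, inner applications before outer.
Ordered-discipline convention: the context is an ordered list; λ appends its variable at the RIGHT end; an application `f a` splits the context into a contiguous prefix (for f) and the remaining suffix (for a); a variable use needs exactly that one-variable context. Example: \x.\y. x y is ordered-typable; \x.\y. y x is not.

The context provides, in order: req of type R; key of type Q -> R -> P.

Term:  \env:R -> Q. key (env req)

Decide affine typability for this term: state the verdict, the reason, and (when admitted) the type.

yes — none of req, key, env used more than once; term : (R -> Q) -> R -> P
counts: req ×1, key ×1, env (λ-bound) ×1
use order (left to right): key, env, req
typing: the term checks, with type (R -> Q) -> R -> P
per-discipline verdicts: ordered ✗ · linear ✓ · affine ✓ · relevant ✓ · unrestricted ✓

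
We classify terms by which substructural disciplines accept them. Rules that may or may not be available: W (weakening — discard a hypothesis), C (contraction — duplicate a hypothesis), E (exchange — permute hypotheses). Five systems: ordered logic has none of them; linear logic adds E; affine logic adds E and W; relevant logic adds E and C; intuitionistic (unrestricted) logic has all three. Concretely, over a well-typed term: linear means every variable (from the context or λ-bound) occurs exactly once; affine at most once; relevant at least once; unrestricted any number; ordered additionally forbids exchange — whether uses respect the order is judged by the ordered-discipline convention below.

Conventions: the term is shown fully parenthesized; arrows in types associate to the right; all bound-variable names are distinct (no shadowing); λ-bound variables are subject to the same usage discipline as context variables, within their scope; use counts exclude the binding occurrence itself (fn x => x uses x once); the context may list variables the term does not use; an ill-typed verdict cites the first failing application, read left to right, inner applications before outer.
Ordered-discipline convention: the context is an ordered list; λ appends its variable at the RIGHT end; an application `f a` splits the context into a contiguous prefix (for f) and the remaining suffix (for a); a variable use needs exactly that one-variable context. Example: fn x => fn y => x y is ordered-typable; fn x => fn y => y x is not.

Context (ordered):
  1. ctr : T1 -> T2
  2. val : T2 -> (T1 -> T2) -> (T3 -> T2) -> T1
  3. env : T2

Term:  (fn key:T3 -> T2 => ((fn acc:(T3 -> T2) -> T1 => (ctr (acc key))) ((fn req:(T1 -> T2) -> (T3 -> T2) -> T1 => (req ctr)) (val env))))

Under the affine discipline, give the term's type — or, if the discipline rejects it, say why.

not well-typed under affine — needs contraction — ctr ×2
use counts: ctr: 2×; val: 1×; env: 1×; key [bound]: 1×; acc [bound]: 1×; req [bound]: 1×
uses in reading order: ctr, acc, key, req, ctr, val, env
typing: well-typed at (T3 -> T2) -> T2
summary: ordered ✗ | linear ✗ | affine ✗ | relevant ✓ | unrestricted ✓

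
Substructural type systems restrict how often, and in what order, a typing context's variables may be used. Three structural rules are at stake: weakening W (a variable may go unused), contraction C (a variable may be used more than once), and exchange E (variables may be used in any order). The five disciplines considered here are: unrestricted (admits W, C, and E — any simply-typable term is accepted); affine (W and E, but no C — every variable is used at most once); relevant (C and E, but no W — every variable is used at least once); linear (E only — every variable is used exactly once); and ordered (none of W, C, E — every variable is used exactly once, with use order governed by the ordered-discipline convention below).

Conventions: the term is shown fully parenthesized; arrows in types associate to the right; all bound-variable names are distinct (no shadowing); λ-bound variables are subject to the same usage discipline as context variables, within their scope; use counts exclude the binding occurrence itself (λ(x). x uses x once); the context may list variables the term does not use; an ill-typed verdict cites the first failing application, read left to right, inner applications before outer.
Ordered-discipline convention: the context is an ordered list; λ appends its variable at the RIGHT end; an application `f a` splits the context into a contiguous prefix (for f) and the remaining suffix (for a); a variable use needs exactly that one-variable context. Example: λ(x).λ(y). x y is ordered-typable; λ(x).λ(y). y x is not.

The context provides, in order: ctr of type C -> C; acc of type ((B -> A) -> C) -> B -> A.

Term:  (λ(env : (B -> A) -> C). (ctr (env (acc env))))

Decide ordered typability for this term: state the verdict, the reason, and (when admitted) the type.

no — env ×2 used more than once (contraction)
variable uses: ctr: 1×; acc: 1×; env (λ-bound): 2×
left-to-right use order: ctr, env, acc, env
typing: the term checks, with type ((B -> A) -> C) -> C
across the five disciplines: ordered ✗ | linear ✗ | affine ✗ | relevant ✓ | unrestricted ✓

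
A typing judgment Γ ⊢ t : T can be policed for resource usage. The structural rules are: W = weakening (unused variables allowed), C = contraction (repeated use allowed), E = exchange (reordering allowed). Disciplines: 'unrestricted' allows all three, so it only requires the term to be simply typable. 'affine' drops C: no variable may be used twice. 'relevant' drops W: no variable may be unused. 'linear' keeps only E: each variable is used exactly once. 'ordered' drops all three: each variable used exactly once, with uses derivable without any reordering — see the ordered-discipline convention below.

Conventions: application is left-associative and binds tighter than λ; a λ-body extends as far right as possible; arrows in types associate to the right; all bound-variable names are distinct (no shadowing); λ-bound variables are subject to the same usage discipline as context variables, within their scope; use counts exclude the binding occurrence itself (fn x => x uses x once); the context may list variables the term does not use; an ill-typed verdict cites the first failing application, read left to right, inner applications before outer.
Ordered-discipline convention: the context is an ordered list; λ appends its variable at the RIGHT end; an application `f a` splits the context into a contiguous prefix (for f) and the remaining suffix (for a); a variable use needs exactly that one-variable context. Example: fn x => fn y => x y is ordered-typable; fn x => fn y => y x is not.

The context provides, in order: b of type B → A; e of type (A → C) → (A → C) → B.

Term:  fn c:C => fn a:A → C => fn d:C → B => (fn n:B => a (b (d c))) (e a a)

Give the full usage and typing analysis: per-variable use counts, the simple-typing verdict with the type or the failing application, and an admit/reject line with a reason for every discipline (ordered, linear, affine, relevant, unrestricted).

use counts: b=1, e=1, c [bound]=1, a [bound]=3, d [bound]=1, n [bound]=0
order of uses: a, b, d, c, e, a, a
typing: well-typed at C → (A → C) → (C → B) → C
ordered: ✗, needs contraction — a ×3; unused: n — weakening required
linear: ✗, needs contraction — a ×3; unused: n — weakening required
affine: ✗, needs contraction — a ×3
relevant: ✗, unused: n — weakening required
unrestricted: ✓, typability at C → (A → C) → (C → B) → C is all that's needed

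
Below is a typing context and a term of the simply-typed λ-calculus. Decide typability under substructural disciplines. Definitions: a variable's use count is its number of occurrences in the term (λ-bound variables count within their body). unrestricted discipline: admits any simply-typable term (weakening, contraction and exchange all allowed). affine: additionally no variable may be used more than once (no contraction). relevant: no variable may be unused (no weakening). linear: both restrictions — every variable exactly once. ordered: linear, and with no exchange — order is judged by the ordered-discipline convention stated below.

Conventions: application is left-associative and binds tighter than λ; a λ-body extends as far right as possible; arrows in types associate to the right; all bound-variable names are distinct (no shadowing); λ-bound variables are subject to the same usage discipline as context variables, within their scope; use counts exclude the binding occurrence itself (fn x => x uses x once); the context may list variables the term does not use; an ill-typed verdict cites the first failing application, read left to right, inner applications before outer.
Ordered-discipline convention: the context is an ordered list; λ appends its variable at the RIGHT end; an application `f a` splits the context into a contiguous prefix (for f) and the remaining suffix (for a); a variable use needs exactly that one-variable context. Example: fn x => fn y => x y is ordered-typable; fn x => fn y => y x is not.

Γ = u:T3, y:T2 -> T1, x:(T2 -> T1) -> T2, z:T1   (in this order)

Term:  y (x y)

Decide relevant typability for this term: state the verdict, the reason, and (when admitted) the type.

no — u, z never used (weakening)
counts: u ×0, y ×2, x ×1, z ×0
use order (left to right): y, x, y
typing: well-typed at T1
summary: ordered ✗; linear ✗; affine ✗; relevant ✗; unrestricted ✓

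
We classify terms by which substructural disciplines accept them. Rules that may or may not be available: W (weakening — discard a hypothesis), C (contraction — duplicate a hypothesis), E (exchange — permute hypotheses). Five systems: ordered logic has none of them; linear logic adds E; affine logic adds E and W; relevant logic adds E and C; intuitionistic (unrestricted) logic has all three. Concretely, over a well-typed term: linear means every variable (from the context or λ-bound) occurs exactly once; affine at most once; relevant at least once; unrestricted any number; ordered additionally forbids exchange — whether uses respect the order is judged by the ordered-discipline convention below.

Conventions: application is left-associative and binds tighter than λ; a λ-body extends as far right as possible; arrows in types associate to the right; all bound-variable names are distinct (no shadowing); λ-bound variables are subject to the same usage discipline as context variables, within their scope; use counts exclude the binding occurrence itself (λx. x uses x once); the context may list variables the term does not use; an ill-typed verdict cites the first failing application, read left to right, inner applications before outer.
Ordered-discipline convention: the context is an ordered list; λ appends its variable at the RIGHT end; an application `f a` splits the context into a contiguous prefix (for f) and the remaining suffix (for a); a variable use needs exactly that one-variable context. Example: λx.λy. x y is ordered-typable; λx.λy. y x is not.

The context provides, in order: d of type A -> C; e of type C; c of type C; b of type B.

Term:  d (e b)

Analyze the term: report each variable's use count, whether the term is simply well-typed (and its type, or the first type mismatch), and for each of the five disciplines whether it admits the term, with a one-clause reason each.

variable uses: d: 1, e: 1, c: 0, b: 1
order of uses: d, e, b
typing: ill-typed: non-function type C applied to an argument
ordered: ✗, the type mismatch rejects it
linear: ✗, not simply typable
affine: ✗, fails simple typing
relevant: ✗, a type mismatch blocks all five
unrestricted: ✗, the type mismatch rejects it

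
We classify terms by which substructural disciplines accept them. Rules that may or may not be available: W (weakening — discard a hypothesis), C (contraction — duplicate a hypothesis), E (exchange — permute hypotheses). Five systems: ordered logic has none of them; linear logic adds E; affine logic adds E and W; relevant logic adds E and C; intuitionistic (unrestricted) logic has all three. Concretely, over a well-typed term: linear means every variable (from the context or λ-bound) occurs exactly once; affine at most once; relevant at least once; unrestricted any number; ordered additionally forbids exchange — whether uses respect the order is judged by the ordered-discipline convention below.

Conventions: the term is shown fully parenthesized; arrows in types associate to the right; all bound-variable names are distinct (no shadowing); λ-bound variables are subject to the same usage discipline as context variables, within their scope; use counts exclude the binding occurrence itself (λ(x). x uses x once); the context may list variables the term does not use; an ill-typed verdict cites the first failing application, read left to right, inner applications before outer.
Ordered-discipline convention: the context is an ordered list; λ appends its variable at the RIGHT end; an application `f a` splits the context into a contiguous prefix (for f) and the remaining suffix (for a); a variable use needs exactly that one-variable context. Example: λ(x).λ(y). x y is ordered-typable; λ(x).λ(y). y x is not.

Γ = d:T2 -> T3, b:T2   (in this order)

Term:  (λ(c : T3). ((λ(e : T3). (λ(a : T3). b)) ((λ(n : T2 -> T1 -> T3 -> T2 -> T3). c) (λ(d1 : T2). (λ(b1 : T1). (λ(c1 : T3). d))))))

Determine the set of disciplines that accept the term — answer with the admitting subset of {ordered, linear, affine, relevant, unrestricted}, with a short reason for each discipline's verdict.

admitted in: affine, unrestricted
variable uses: d ×1; b ×1; c (bound) ×1; e (bound) ×0; a (bound) ×0; n (bound) ×0; d1 (bound) ×0; b1 (bound) ×0; c1 (bound) ×0
uses in reading order: b, c, d
typing: well-typed at T3 -> T3 -> T2
ordered: ✗ — e, a, n, d1, b1, c1 left unused
linear: ✗ — e, a, n, d1, b1, c1 left unused
affine: ✓ — no duplicate uses among d, b, c, e, a, n, d1, b1, c1
relevant: ✗ — e, a, n, d1, b1, c1 left unused
unrestricted: ✓ — typability at T3 -> T3 -> T2 is all that's needed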